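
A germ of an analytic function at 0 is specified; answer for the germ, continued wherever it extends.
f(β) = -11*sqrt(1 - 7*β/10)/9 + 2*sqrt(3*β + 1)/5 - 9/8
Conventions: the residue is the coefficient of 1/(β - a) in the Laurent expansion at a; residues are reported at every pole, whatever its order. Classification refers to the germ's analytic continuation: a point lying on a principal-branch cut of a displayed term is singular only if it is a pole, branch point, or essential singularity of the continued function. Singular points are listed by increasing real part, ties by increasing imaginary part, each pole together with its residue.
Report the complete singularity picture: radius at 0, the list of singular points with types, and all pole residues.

Radius of convergence at 0: 1/3.
At -1/3: an algebraic (square-root) branch point.
At 10/7: an algebraic (square-root) branch point.

Branch term (2/5)*sqrt(1 - β/(-1/3)): its argument vanishes at β = -1/3, a square-root branch point, modulus 1/3.
Branch term (-11/9)*sqrt(1 - β/(10/7)): its argument vanishes at β = 10/7, a square-root branch point, modulus 10/7.
The radius of convergence is the smallest modulus among the singular points: 1/3.
List the singular points by increasing real part (a conjugate pair: the negative imaginary part first).


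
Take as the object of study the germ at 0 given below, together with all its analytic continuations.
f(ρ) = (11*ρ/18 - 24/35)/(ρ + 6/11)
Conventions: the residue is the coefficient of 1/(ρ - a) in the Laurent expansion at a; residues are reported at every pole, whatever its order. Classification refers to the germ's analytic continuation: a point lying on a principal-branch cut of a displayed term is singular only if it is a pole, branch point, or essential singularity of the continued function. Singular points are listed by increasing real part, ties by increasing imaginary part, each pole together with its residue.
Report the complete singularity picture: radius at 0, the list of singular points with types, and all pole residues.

Denominator factor (ρ + 6/11): pole of order 1 at -6/11, modulus 6/11.
The radius of convergence is the smallest modulus among the singular points: 6/11.
At the order-1 pole -6/11 set g(ρ) = (ρ - (-6/11))*f(ρ) = 11*ρ/18 - 24/35.
Simple pole: residue = g(a) at a = -6/11, which is -107/105.

Radius of convergence at 0: 6/11.
At -6/11: a pole of order 1; residue -107/105.


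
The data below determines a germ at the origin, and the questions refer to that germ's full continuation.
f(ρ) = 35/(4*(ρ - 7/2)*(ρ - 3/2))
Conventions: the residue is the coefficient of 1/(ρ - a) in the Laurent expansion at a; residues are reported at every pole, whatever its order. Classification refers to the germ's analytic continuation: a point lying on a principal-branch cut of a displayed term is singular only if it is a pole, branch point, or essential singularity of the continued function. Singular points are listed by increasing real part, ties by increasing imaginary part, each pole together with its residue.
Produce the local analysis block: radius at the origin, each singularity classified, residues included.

Radius of convergence at 0: 3/2.
At 3/2: a pole of order 1; residue -35/8.
At 7/2: a pole of order 1; residue 35/8.

Denominator factor (ρ - 7/2): pole of order 1 at 7/2, modulus 7/2.
Denominator factor (ρ - 3/2): pole of order 1 at 3/2, modulus 3/2.
The radius of convergence is the smallest modulus among the singular points: 3/2.
At the order-1 pole 3/2 set g(ρ) = (ρ - (3/2))*f(ρ) = 35/(4*(ρ - 7/2)).
Simple pole: residue = g(a) at a = 3/2, which is -35/8.
At the order-1 pole 7/2 set g(ρ) = (ρ - (7/2))*f(ρ) = 35/(4*(ρ - 3/2)).
Simple pole: residue = g(a) at a = 7/2, which is 35/8.
List the singular points by increasing real part (a conjugate pair: the negative imaginary part first).


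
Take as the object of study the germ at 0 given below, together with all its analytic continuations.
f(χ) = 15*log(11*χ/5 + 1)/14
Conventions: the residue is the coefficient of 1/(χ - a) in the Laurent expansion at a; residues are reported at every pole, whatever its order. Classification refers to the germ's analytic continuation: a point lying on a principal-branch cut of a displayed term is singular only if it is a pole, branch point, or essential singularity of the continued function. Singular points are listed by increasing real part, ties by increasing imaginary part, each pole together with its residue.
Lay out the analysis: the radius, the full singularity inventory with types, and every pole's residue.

Branch term (15/14)*log(1 - χ/(-5/11)): its argument vanishes at χ = -5/11, a logarithmic branch point, modulus 5/11.
The radius of convergence is the smallest modulus among the singular points: 5/11.

Radius of convergence at 0: 5/11.
At -5/11: a logarithmic branch point.


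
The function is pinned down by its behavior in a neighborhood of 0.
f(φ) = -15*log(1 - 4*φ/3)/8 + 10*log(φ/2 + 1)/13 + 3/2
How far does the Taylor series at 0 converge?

The radius of convergence is 3/4.

Branch term (10/13)*log(1 - φ/(-2)): its argument vanishes at φ = -2, a logarithmic branch point, modulus 2.
Branch term (-15/8)*log(1 - φ/(3/4)): its argument vanishes at φ = 3/4, a logarithmic branch point, modulus 3/4.
The radius of convergence is the smallest modulus among the singular points: 3/4.


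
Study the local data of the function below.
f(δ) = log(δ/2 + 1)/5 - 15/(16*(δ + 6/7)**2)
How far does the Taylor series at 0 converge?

Denominator factor (δ + 6/7)^2: pole of order 2 at -6/7, modulus 6/7.
Branch term (1/5)*log(1 - δ/(-2)): its argument vanishes at δ = -2, a logarithmic branch point, modulus 2.
The radius of convergence is the smallest modulus among the singular points: 6/7.

The radius of convergence is 6/7.


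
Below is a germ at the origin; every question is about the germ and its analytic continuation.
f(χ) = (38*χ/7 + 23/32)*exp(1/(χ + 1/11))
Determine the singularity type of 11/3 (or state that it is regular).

There is no denominator, hence no pole anywhere.
The essential point of exp(1/(χ - (-1/11))) is -1/11, not 11/3.
So the germ continues analytically to 11/3.

The point is a regular point.


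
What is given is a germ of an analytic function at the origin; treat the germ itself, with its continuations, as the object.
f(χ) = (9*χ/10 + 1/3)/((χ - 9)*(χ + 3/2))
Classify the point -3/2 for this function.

The point is a pole of order 1.

The denominator factor χ + 3/2 vanishes at -3/2 and appears to the power 1; the numerator there equals -61/60, nonzero, and no other factor vanishes.
Hence a pole whose order is the multiplicity, 1.


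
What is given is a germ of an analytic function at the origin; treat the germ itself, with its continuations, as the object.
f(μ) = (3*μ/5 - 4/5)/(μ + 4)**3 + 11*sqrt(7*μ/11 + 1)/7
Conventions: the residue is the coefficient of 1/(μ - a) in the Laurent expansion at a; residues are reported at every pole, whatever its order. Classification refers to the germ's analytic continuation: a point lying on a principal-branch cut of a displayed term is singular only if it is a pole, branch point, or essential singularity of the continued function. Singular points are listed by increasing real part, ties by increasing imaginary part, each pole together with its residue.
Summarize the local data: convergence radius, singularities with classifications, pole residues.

Denominator factor (μ + 4)^3: pole of order 3 at -4, modulus 4.
Branch term (11/7)*sqrt(1 - μ/(-11/7)): its argument vanishes at μ = -11/7, a square-root branch point, modulus 11/7.
The radius of convergence is the smallest modulus among the singular points: 11/7.
The branch term is analytic at -4 and contributes nothing to the residue; only the rational part matters.
At the order-3 pole -4 set g(μ) = (μ - (-4))^3*(rational part) = 3*μ/5 - 4/5.
Order-3 pole: residue = g''(a)/2; g''(-4) = 0, so the residue is 0.
List the singular points by increasing real part (a conjugate pair: the negative imaginary part first).

Radius of convergence at 0: 11/7.
At -4: a pole of order 3; residue 0.
At -11/7: an algebraic (square-root) branch point.


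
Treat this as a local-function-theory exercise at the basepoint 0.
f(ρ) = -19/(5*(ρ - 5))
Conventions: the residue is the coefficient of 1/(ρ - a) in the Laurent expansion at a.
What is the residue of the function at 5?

The residue is -19/5.

At the order-1 pole 5 set g(ρ) = (ρ - (5))*f(ρ) = -19/5.
Simple pole: residue = g(a) at a = 5, which is -19/5.


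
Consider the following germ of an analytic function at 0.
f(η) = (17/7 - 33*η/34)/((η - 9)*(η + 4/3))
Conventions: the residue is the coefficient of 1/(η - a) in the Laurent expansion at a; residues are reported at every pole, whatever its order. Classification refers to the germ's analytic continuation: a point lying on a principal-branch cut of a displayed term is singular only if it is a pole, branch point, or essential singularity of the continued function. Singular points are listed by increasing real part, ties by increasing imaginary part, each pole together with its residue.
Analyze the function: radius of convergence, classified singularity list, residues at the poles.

Denominator factor (η - 9): pole of order 1 at 9, modulus 9.
Denominator factor (η + 4/3): pole of order 1 at -4/3, modulus 4/3.
The radius of convergence is the smallest modulus among the singular points: 4/3.
At the order-1 pole -4/3 set g(η) = (η - (-4/3))*f(η) = (17/7 - 33*η/34)/(η - 9).
Simple pole: residue = g(a) at a = -4/3, which is -1329/3689.
At the order-1 pole 9 set g(η) = (η - (9))*f(η) = (17/7 - 33*η/34)/(η + 4/3).
Simple pole: residue = g(a) at a = 9, which is -4503/7378.
List the singular points by increasing real part (a conjugate pair: the negative imaginary part first).

Radius of convergence at 0: 4/3.
At -4/3: a pole of order 1; residue -1329/3689.
At 9: a pole of order 1; residue -4503/7378.


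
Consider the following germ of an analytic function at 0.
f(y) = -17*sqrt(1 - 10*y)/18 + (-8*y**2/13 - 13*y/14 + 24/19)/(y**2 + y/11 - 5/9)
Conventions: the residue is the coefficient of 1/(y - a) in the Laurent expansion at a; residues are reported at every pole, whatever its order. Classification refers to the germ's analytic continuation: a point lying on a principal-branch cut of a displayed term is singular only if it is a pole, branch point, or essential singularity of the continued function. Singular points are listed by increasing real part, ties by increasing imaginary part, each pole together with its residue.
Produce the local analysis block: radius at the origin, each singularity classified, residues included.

Radius of convergence at 0: 1/10.
At -1/22 - (1/66)*sqrt(2429): a pole of order 1; residue -1747/4004 - (7237361/554365812)*sqrt(2429).
At 1/10: an algebraic (square-root) branch point.
At -1/22 + (1/66)*sqrt(2429): a pole of order 1; residue -1747/4004 + (7237361/554365812)*sqrt(2429).

Denominator factor (y**2 + y/11 - 5/9): discriminant 2429/1089, real irrational roots -1/22 + (1/66)*sqrt(2429) and -1/22 - (1/66)*sqrt(2429); poles of order 1, moduli -1/22 + (1/66)*sqrt(2429) and 1/22 + (1/66)*sqrt(2429).
Branch term (-17/18)*sqrt(1 - y/(1/10)): its argument vanishes at y = 1/10, a square-root branch point, modulus 1/10.
The radius of convergence is the smallest modulus among the singular points: 1/10.
The branch term is analytic at -1/22 - (1/66)*sqrt(2429) and contributes nothing to the residue; only the rational part matters.
The factor y**2 + y/11 - 5/9 splits as (y - a)(y - a') with a = -1/22 - (1/66)*sqrt(2429), a' = -1/22 + (1/66)*sqrt(2429). At the order-1 pole a set g(y) = (y - a)*(rational part) = [-8*y**2/13 - 13*y/14 + 24/19] / (y - a').
Simple pole: residue = g(a) at a = -1/22 - (1/66)*sqrt(2429), which is -1747/4004 - (7237361/554365812)*sqrt(2429).
The branch term is analytic at -1/22 + (1/66)*sqrt(2429) and contributes nothing to the residue; only the rational part matters.
The factor y**2 + y/11 - 5/9 splits as (y - a)(y - a') with a = -1/22 + (1/66)*sqrt(2429), a' = -1/22 - (1/66)*sqrt(2429). At the order-1 pole a set g(y) = (y - a)*(rational part) = [-8*y**2/13 - 13*y/14 + 24/19] / (y - a').
Simple pole: residue = g(a) at a = -1/22 + (1/66)*sqrt(2429), which is -1747/4004 + (7237361/554365812)*sqrt(2429).
List the singular points by increasing real part (a conjugate pair: the negative imaginary part first).


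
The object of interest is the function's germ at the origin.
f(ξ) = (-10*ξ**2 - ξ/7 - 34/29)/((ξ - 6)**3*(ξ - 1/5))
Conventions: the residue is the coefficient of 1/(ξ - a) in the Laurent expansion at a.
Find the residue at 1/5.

The residue is 40625/4950967.

At the order-1 pole 1/5 set g(ξ) = (ξ - (1/5))*f(ξ) = (-10*ξ**2 - ξ/7 - 34/29)/(ξ - 6)**3.
Simple pole: residue = g(a) at a = 1/5, which is 40625/4950967.


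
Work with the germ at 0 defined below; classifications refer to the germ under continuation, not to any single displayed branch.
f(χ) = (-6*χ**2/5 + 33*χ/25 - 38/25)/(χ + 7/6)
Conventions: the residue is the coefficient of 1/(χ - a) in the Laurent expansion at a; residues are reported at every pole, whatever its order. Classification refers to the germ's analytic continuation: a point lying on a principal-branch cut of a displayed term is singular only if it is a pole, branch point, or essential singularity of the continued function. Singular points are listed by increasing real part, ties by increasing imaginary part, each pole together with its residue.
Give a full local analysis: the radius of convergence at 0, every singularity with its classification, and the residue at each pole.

Radius of convergence at 0: 7/6.
At -7/6: a pole of order 1; residue -352/75.

Denominator factor (χ + 7/6): pole of order 1 at -7/6, modulus 7/6.
The radius of convergence is the smallest modulus among the singular points: 7/6.
At the order-1 pole -7/6 set g(χ) = (χ - (-7/6))*f(χ) = -6*χ**2/5 + 33*χ/25 - 38/25.
Simple pole: residue = g(a) at a = -7/6, which is -352/75.


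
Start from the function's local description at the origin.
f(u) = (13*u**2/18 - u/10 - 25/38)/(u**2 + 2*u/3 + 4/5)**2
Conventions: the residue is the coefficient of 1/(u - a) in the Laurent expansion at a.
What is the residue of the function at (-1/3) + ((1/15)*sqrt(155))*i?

The residue is ((30/18259)*sqrt(155))*i.


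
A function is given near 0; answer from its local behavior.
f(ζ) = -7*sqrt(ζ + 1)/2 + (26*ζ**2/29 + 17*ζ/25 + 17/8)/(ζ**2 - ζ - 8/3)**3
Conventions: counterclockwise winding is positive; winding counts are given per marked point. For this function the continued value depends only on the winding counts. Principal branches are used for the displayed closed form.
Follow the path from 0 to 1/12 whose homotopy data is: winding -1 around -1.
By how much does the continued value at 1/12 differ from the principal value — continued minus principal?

Continued minus principal equals (7/6)*sqrt(39).

The rational part is single-valued and drops out of the difference; each branch term changes only by its own monodromy.
(-7/2)*sqrt(1 - ζ/(-1)): winding -1 is odd, the square root flips sign, contributing -2*(-7/2)*sqrt(1 - (1/12)/(-1)) = -2*(-7/2)*sqrt(13/12) = (7/6)*sqrt(39).
Summing the contributions at ζ = 1/12 gives (7/6)*sqrt(39).


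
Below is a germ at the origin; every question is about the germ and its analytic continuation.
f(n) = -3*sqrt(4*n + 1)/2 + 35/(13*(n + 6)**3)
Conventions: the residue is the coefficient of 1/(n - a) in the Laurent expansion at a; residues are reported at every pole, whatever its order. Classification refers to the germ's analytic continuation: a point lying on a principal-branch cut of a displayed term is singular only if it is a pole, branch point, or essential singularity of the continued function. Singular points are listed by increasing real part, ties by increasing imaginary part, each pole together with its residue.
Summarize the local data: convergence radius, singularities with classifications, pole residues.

Denominator factor (n + 6)^3: pole of order 3 at -6, modulus 6.
Branch term (-3/2)*sqrt(1 - n/(-1/4)): its argument vanishes at n = -1/4, a square-root branch point, modulus 1/4.
The radius of convergence is the smallest modulus among the singular points: 1/4.
The branch term is analytic at -6 and contributes nothing to the residue; only the rational part matters.
At the order-3 pole -6 set g(n) = (n - (-6))^3*(rational part) = 35/13.
Order-3 pole: residue = g''(a)/2; g''(-6) = 0, so the residue is 0.
List the singular points by increasing real part (a conjugate pair: the negative imaginary part first).

Radius of convergence at 0: 1/4.
At -6: a pole of order 3; residue 0.
At -1/4: an algebraic (square-root) branch point.


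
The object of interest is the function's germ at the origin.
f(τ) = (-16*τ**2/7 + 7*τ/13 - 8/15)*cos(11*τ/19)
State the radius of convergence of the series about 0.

The factor cos(11*τ/19) is entire and contributes no finite singular point.
The polynomial part has no poles.
No finite singular points: the Taylor series at 0 converges everywhere.

The radius of convergence is infinite.


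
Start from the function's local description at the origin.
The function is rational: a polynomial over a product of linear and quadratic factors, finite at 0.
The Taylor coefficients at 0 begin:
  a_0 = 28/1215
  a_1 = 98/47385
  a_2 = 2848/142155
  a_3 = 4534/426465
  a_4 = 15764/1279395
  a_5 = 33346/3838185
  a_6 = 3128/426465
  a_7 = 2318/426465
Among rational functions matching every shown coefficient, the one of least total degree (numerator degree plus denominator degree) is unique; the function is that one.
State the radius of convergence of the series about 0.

No rational of total degree below 6 reproduces all 8 coefficients; solving the [2/4] Pade equations on them gives f(ν) = (2*ν**2/9 - 7*ν/26 + 7/15)/((ν - 3/2)**2*(ν + 3)**2), whose expansion matches every shown term.
Denominator factor (ν + 3)^2: pole of order 2 at -3, modulus 3.
Denominator factor (ν - 3/2)^2: pole of order 2 at 3/2, modulus 3/2.
The radius of convergence is the smallest modulus among the singular points: 3/2.

The radius of convergence is 3/2.


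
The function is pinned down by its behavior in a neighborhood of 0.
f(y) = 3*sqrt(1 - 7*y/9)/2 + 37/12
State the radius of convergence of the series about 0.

Branch term (3/2)*sqrt(1 - y/(9/7)): its argument vanishes at y = 9/7, a square-root branch point, modulus 9/7.
The radius of convergence is the smallest modulus among the singular points: 9/7.

The radius of convergence is 9/7.


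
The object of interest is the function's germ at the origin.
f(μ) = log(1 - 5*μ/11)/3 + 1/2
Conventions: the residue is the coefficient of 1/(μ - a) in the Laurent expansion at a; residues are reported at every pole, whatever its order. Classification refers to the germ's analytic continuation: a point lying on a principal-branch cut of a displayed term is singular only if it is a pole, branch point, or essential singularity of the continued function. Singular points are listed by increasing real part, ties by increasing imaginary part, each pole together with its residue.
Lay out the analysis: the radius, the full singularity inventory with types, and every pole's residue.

Branch term (1/3)*log(1 - μ/(11/5)): its argument vanishes at μ = 11/5, a logarithmic branch point, modulus 11/5.
The radius of convergence is the smallest modulus among the singular points: 11/5.

Radius of convergence at 0: 11/5.
At 11/5: a logarithmic branch point.


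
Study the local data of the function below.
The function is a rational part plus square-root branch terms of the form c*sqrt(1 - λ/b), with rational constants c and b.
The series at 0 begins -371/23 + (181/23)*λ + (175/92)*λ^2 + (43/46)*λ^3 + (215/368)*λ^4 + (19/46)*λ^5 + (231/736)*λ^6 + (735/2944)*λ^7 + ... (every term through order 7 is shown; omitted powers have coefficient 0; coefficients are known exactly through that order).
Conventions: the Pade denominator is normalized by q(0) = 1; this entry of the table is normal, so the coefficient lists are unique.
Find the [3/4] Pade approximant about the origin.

Taylor coefficients needed (read off): a_0 = -371/23, a_1 = 181/23, a_2 = 175/92, a_3 = 43/46, a_4 = 215/368, a_5 = 19/46, a_6 = 231/736, a_7 = 735/2944.
Write the denominator as Q(λ) = 1 + q1*λ + q2*λ^2 + q3*λ^3 + q4*λ^4. Requiring Q*f - P = O(λ^8) with deg P <= 3 kills the coefficients of λ^4..λ^7 in Q*f:
  λ^4: a_4 + q1*a_3 + q2*a_2 + q3*a_1 + q4*a_0 = 0, i.e. 215/368 + (43/46)*q1 + (175/92)*q2 + (181/23)*q3 + (-371/23)*q4 = 0.
  λ^5: a_5 + q1*a_4 + q2*a_3 + q3*a_2 + q4*a_1 = 0, i.e. 19/46 + (215/368)*q1 + (43/46)*q2 + (175/92)*q3 + (181/23)*q4 = 0.
  λ^6: a_6 + q1*a_5 + q2*a_4 + q3*a_3 + q4*a_2 = 0, i.e. 231/736 + (19/46)*q1 + (215/368)*q2 + (43/46)*q3 + (175/92)*q4 = 0.
  λ^7: a_7 + q1*a_6 + q2*a_5 + q3*a_4 + q4*a_3 = 0, i.e. 735/2944 + (231/736)*q1 + (19/46)*q2 + (215/368)*q3 + (43/46)*q4 = 0.
Solving this linear system: q1 = -43498/30841, q2 = 127761/246728, q3 = -8399/246728, q4 = -1045/986912.
The numerator is Q*f truncated at degree 3: P0 = a_0 = -371/23; P1 = a_1 + q1*a_0 = 21719979/709343; P2 = a_2 + q1*a_1 + q2*a_0 = -99590085/5674744; P3 = a_3 + q1*a_2 + q2*a_1 + q3*a_0 = 354807/123364.

The Pade approximant has numerator coefficients [-371/23, 21719979/709343, -99590085/5674744, 354807/123364]; denominator coefficients [1, -43498/30841, 127761/246728, -8399/246728, -1045/986912].


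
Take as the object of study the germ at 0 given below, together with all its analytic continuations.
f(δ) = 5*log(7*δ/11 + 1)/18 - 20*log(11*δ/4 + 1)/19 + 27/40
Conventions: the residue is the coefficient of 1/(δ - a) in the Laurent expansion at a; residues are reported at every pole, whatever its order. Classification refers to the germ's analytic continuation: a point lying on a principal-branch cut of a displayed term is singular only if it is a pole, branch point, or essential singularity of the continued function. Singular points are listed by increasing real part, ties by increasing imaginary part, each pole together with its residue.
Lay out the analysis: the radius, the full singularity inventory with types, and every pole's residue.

Branch term (5/18)*log(1 - δ/(-11/7)): its argument vanishes at δ = -11/7, a logarithmic branch point, modulus 11/7.
Branch term (-20/19)*log(1 - δ/(-4/11)): its argument vanishes at δ = -4/11, a logarithmic branch point, modulus 4/11.
The radius of convergence is the smallest modulus among the singular points: 4/11.
List the singular points by increasing real part (a conjugate pair: the negative imaginary part first).

Radius of convergence at 0: 4/11.
At -11/7: a logarithmic branch point.
At -4/11: a logarithmic branch point.


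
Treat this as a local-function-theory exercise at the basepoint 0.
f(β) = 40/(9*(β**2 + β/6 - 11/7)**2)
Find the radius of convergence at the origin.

The radius of convergence is -1/12 + (1/84)*sqrt(11137).

Denominator factor (β**2 + β/6 - 11/7)^2: discriminant 1591/252, real irrational roots -1/12 + (1/84)*sqrt(11137) and -1/12 - (1/84)*sqrt(11137); poles of order 2, moduli -1/12 + (1/84)*sqrt(11137) and 1/12 + (1/84)*sqrt(11137).
The radius of convergence is the smallest modulus among the singular points: -1/12 + (1/84)*sqrt(11137).


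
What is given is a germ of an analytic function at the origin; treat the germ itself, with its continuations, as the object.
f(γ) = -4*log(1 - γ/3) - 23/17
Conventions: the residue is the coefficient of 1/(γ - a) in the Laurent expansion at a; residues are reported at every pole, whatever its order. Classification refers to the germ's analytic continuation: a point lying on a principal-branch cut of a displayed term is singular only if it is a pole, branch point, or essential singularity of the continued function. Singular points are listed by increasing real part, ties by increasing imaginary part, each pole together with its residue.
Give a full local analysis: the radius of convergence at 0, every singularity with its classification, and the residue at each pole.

Branch term (-4)*log(1 - γ/(3)): its argument vanishes at γ = 3, a logarithmic branch point, modulus 3.
The radius of convergence is the smallest modulus among the singular points: 3.

Radius of convergence at 0: 3.
At 3: a logarithmic branch point.


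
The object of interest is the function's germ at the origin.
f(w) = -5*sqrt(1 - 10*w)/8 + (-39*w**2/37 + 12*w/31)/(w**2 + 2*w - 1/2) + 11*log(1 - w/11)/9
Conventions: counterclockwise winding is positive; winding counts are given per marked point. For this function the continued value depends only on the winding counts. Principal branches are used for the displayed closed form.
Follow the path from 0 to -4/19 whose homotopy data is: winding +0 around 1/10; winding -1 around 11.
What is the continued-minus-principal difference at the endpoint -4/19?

Continued minus principal equals -(22/9)*pi*i.

The rational part is single-valued and drops out of the difference; each branch term changes only by its own monodromy.
(-5/8)*sqrt(1 - w/(1/10)): winding +0 is even, the square root returns to the same sheet, contribution 0.
(11/9)*log(1 - w/(11)): each positive loop around 11 adds 2*pi*i to the log, so winding -1 contributes (11/9)*(-1)*2*pi*i = -(22/9)*pi*i.
Summing the contributions at w = -4/19 gives -(22/9)*pi*i.


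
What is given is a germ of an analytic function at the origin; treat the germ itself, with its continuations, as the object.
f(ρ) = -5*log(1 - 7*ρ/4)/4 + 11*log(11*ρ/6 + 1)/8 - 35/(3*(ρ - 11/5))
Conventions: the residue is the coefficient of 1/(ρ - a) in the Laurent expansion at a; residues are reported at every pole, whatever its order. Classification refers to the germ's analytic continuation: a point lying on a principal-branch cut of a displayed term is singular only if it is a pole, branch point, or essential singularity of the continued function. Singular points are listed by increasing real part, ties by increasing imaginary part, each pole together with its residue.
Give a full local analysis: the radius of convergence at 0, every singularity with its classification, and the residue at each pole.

Radius of convergence at 0: 6/11.
At -6/11: a logarithmic branch point.
At 4/7: a logarithmic branch point.
At 11/5: a pole of order 1; residue -35/3.

Denominator factor (ρ - 11/5): pole of order 1 at 11/5, modulus 11/5.
Branch term (11/8)*log(1 - ρ/(-6/11)): its argument vanishes at ρ = -6/11, a logarithmic branch point, modulus 6/11.
Branch term (-5/4)*log(1 - ρ/(4/7)): its argument vanishes at ρ = 4/7, a logarithmic branch point, modulus 4/7.
The radius of convergence is the smallest modulus among the singular points: 6/11.
The branch terms are analytic at 11/5 and contribute nothing to the residue; only the rational part matters.
At the order-1 pole 11/5 set g(ρ) = (ρ - (11/5))*(rational part) = -35/3.
Simple pole: residue = g(a) at a = 11/5, which is -35/3.
List the singular points by increasing real part (a conjugate pair: the negative imaginary part first).


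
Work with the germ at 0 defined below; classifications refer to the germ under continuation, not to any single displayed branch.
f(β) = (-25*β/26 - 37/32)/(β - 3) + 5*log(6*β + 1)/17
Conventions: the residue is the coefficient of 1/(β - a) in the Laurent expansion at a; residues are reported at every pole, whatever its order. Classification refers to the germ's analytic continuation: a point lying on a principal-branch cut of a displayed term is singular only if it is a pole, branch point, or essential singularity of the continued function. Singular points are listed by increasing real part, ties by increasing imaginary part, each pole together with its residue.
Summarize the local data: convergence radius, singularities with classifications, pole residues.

Denominator factor (β - 3): pole of order 1 at 3, modulus 3.
Branch term (5/17)*log(1 - β/(-1/6)): its argument vanishes at β = -1/6, a logarithmic branch point, modulus 1/6.
The radius of convergence is the smallest modulus among the singular points: 1/6.
The branch term is analytic at 3 and contributes nothing to the residue; only the rational part matters.
At the order-1 pole 3 set g(β) = (β - (3))*(rational part) = -25*β/26 - 37/32.
Simple pole: residue = g(a) at a = 3, which is -1681/416.
List the singular points by increasing real part (a conjugate pair: the negative imaginary part first).

Radius of convergence at 0: 1/6.
At -1/6: a logarithmic branch point.
At 3: a pole of order 1; residue -1681/416.


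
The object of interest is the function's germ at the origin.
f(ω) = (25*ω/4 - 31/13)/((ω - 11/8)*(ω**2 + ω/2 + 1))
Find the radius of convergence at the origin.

The radius of convergence is 1.

Denominator factor (ω - 11/8): pole of order 1 at 11/8, modulus 11/8.
Denominator factor (ω**2 + ω/2 + 1): discriminant -15/4, complex-conjugate roots (-1/4) + ((1/4)*sqrt(15))*i and (-1/4) - ((1/4)*sqrt(15))*i; poles of order 1, moduli 1 and 1.
The radius of convergence is the smallest modulus among the singular points: 1.


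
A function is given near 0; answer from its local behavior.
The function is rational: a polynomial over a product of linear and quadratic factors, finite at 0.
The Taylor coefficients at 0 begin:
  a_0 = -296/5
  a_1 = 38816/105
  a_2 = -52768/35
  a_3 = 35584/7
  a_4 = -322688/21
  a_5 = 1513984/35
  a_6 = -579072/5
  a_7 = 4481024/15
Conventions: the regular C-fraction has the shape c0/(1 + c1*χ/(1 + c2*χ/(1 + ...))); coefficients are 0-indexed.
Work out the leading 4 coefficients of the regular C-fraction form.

Taylor coefficients (read off): a_0 = -296/5, a_1 = 38816/105, a_2 = -52768/35, a_3 = 35584/7.
c0 = a_0 = -296/5. Peel one level at a time: if S = 1 + c*χ/S' with S'(0) = 1, then c is the χ-coefficient of S and S' = c*χ/(S - 1).
S_1 = c0/f = 1 + (4852/777)*χ + (8166628/603729)*χ^2 + ...; c1 = 4852/777.
S_2 = c1*χ/(S_1 - 1) = 1 + (-2041657/942501)*χ + (4239969/1471369)*χ^2 + ...; c2 = -2041657/942501.
S_3 = c2*χ/(S_2 - 1) = 1 + (3294455913/2476529941)*χ + ...; c3 = 3294455913/2476529941.

The regular C-fraction coefficients are [-296/5, 4852/777, -2041657/942501, 3294455913/2476529941].


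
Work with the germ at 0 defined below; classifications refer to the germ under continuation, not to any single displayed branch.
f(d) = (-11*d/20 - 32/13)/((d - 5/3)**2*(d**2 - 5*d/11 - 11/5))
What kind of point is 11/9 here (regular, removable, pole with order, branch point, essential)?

The point is a regular point.

Denominator factors: d - 5/3 = -4/9 at d = 11/9; d**2 - 5*d/11 - 11/5 = -511/405 at d = 11/9 — none vanishes.
So the germ continues analytically to 11/9.


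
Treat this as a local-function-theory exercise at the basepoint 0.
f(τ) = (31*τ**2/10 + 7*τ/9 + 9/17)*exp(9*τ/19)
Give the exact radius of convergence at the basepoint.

The factor exp(9*τ/19) is entire and contributes no finite singular point.
The polynomial part has no poles.
No finite singular points: the Taylor series at 0 converges everywhere.

The radius of convergence is infinite.


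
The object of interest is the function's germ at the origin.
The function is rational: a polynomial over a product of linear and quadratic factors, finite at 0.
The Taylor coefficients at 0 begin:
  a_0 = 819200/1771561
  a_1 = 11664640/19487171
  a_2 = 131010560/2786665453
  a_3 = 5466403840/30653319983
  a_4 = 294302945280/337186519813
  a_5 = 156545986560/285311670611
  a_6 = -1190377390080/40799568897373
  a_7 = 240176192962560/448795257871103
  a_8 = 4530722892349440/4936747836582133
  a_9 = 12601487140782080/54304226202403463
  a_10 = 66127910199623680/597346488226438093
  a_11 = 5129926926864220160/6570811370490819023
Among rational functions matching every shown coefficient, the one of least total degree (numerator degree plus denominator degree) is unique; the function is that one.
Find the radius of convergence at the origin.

The radius of convergence is 11/10.

No rational of total degree below 10 reproduces all 12 coefficients; solving the [2/8] Pade equations on them gives f(μ) = (11*μ**2/13 + 33*μ/40 + 16/11)/((μ - 11/10)**2*(μ**2 + μ/2 + 11/8)**3), whose expansion matches every shown term.
Denominator factor (μ**2 + μ/2 + 11/8)^3: discriminant -21/4, complex-conjugate roots (-1/4) + ((1/4)*sqrt(21))*i and (-1/4) - ((1/4)*sqrt(21))*i; poles of order 3, moduli (1/4)*sqrt(22) and (1/4)*sqrt(22).
Denominator factor (μ - 11/10)^2: pole of order 2 at 11/10, modulus 11/10.
The radius of convergence is the smallest modulus among the singular points: 11/10.


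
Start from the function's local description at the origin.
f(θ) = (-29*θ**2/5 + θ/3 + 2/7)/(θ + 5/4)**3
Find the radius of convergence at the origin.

The radius of convergence is 5/4.

Denominator factor (θ + 5/4)^3: pole of order 3 at -5/4, modulus 5/4.
The radius of convergence is the smallest modulus among the singular points: 5/4.


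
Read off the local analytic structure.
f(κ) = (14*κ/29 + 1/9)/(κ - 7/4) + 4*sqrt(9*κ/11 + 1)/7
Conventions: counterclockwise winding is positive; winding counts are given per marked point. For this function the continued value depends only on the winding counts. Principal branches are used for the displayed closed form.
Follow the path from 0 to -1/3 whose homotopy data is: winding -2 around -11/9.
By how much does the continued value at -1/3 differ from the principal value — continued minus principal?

Continued minus principal equals 0.

The rational part is single-valued and drops out of the difference; each branch term changes only by its own monodromy.
(4/7)*sqrt(1 - κ/(-11/9)): winding -2 is even, the square root returns to the same sheet, contribution 0.
Summing the contributions at κ = -1/3 gives 0.


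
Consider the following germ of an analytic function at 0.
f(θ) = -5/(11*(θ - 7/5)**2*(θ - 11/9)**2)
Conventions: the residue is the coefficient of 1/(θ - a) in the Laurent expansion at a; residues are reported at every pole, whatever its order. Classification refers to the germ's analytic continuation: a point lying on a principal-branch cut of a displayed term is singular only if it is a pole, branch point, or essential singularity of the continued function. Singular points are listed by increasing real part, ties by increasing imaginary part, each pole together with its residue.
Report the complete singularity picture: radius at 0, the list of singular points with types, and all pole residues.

Denominator factor (θ - 7/5)^2: pole of order 2 at 7/5, modulus 7/5.
Denominator factor (θ - 11/9)^2: pole of order 2 at 11/9, modulus 11/9.
The radius of convergence is the smallest modulus among the singular points: 11/9.
At the order-2 pole 11/9 set g(θ) = (θ - (11/9))^2*f(θ) = -5/(11*(θ - 7/5)**2).
Order-2 pole: residue = g'(a); g'(11/9) = -455625/2816, so the residue is -455625/2816.
At the order-2 pole 7/5 set g(θ) = (θ - (7/5))^2*f(θ) = -5/(11*(θ - 11/9)**2).
Order-2 pole: residue = g'(a); g'(7/5) = 455625/2816, so the residue is 455625/2816.
List the singular points by increasing real part (a conjugate pair: the negative imaginary part first).

Radius of convergence at 0: 11/9.
At 11/9: a pole of order 2; residue -455625/2816.
At 7/5: a pole of order 2; residue 455625/2816.


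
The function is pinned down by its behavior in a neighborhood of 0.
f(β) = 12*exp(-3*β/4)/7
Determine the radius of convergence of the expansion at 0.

The factor exp(-3*β/4) is entire and contributes no finite singular point.
The polynomial part has no poles.
No finite singular points: the Taylor series at 0 converges everywhere.

The radius of convergence is infinite.


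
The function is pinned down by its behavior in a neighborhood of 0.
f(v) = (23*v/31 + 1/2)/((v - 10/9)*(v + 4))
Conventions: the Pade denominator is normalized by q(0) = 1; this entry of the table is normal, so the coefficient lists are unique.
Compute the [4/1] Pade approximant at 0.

The Pade approximant has numerator coefficients [-9/80, -512984979/3706255840, 37651311/1058930240, -119059551/14825023360, 82425843/29650046720]; denominator coefficients [1, -13503247/14944580].

Taylor coefficients needed (expand at 0): a_0 = -9/80, a_1 = -11907/49600, a_2 = -179901/992000, a_3 = -3410343/19840000, a_4 = -60525549/396800000, a_5 = -1093763007/7936000000.
Write the denominator as Q(v) = 1 + q1*v. Requiring Q*f - P = O(v^6) with deg P <= 4 kills the coefficients of v^5..v^5 in Q*f:
  v^5: a_5 + q1*a_4 = 0, i.e. -1093763007/7936000000 + (-60525549/396800000)*q1 = 0.
Solving this linear system: q1 = -13503247/14944580.
The numerator is Q*f truncated at degree 4: P0 = a_0 = -9/80; P1 = a_1 + q1*a_0 = -512984979/3706255840; P2 = a_2 + q1*a_1 = 37651311/1058930240; P3 = a_3 + q1*a_2 = -119059551/14825023360; P4 = a_4 + q1*a_3 = 82425843/29650046720.


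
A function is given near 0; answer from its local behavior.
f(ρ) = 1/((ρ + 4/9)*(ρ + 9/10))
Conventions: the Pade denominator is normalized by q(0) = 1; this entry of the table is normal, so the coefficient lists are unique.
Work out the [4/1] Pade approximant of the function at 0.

The Pade approximant has numerator coefficients [5/2, -222183225/82545961, 230870250/82545961, -220522500/82545961, 164025000/82545961]; denominator coefficients [1, 6788622841/2971654596].

Taylor coefficients needed (expand at 0): a_0 = 5/2, a_1 = -605/72, a_2 = 57005/2592, a_3 = -4937405/93312, a_4 = 412729805/3359232, a_5 = -33943114205/120932352.
Write the denominator as Q(ρ) = 1 + q1*ρ. Requiring Q*f - P = O(ρ^6) with deg P <= 4 kills the coefficients of ρ^5..ρ^5 in Q*f:
  ρ^5: a_5 + q1*a_4 = 0, i.e. -33943114205/120932352 + (412729805/3359232)*q1 = 0.
Solving this linear system: q1 = 6788622841/2971654596.
The numerator is Q*f truncated at degree 4: P0 = a_0 = 5/2; P1 = a_1 + q1*a_0 = -222183225/82545961; P2 = a_2 + q1*a_1 = 230870250/82545961; P3 = a_3 + q1*a_2 = -220522500/82545961; P4 = a_4 + q1*a_3 = 164025000/82545961.


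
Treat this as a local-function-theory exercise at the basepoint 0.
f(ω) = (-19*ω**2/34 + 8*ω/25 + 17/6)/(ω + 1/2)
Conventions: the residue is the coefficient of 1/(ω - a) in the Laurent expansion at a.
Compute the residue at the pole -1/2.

The residue is 25843/10200.

At the order-1 pole -1/2 set g(ω) = (ω - (-1/2))*f(ω) = -19*ω**2/34 + 8*ω/25 + 17/6.
Simple pole: residue = g(a) at a = -1/2, which is 25843/10200.


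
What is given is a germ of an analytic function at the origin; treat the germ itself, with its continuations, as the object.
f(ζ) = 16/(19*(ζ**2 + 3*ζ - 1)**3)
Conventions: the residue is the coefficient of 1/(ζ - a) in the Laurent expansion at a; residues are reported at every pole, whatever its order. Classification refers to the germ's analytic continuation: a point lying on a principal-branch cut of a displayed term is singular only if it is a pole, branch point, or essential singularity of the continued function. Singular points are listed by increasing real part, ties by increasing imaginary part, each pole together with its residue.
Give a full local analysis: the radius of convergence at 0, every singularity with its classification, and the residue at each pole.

Radius of convergence at 0: -3/2 + (1/2)*sqrt(13).
At -3/2 - (1/2)*sqrt(13): a pole of order 3; residue -(96/41743)*sqrt(13).
At -3/2 + (1/2)*sqrt(13): a pole of order 3; residue (96/41743)*sqrt(13).

Denominator factor (ζ**2 + 3*ζ - 1)^3: discriminant 13, real irrational roots -3/2 + (1/2)*sqrt(13) and -3/2 - (1/2)*sqrt(13); poles of order 3, moduli -3/2 + (1/2)*sqrt(13) and 3/2 + (1/2)*sqrt(13).
The radius of convergence is the smallest modulus among the singular points: -3/2 + (1/2)*sqrt(13).
The factor ζ**2 + 3*ζ - 1 splits as (ζ - a)(ζ - a') with a = -3/2 - (1/2)*sqrt(13), a' = -3/2 + (1/2)*sqrt(13). At the order-3 pole a set g(ζ) = (ζ - a)^3*f(ζ) = [16/19] / (ζ - a')^3.
Order-3 pole: residue = g''(a)/2; g''(-3/2 - (1/2)*sqrt(13)) = -(192/41743)*sqrt(13), so the residue is -(96/41743)*sqrt(13).
The factor ζ**2 + 3*ζ - 1 splits as (ζ - a)(ζ - a') with a = -3/2 + (1/2)*sqrt(13), a' = -3/2 - (1/2)*sqrt(13). At the order-3 pole a set g(ζ) = (ζ - a)^3*f(ζ) = [16/19] / (ζ - a')^3.
Order-3 pole: residue = g''(a)/2; g''(-3/2 + (1/2)*sqrt(13)) = (192/41743)*sqrt(13), so the residue is (96/41743)*sqrt(13).
List the singular points by increasing real part (a conjugate pair: the negative imaginary part first).
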